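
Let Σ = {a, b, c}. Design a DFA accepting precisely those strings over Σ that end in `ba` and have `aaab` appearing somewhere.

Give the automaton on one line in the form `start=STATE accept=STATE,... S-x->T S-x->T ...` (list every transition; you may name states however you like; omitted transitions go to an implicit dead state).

start=s0 accept=s5 s0-a->s1 s0-b->s0 s0-c->s0 s1-a->s2 s1-b->s0 s1-c->s0 s2-a->s3 s2-b->s0 s2-c->s0 s3-a->s3 s3-b->s4 s3-c->s0 s4-a->s5 s4-b->s4 s4-c->s6 s5-a->s6 s5-b->s4 s5-c->s6 s6-a->s6 s6-b->s4 s6-c->s6

Run two small machines in parallel and take their product. One (3 states) tracks how much of the suffix `ba` has currently been matched; the other (5 states) tracks whether and how much of `aaab` has been seen. Each combined state is a pair, one component from each; accept when both components accept. Equivalent product states are then merged.
With 7 states:
        a   b   c  
>  s0   s1  s0  s0 
   s1   s2  s0  s0 
   s2   s3  s0  s0 
   s3   s3  s4  s0 
   s4   s5  s4  s6 
 * s5   s6  s4  s6 
   s6   s6  s4  s6 
(> = start, * = accepting)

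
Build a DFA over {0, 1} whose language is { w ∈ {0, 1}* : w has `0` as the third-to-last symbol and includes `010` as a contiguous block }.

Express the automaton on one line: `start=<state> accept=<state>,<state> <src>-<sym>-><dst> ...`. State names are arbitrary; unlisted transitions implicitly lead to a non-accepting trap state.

Handle the two conditions separately and then intersect. The first has 15 states tracking the last 3 symbols read; the second has 4 states tracking whether and how much of `010` has been seen. A product state is a pair (one from each), accepting exactly when both do. After merging equivalent states the machine shrinks.
With 11 states:
          0    1  
>  q0     q1   q0 
   q1     q1   q2 
   q2     q3   q0 
 * q3     q4   q5 
   q4     q6   q7 
   q5     q3   q8 
 * q6     q6   q7 
 * q7     q3   q8 
 * q8     q9  q10 
   q9     q4   q5 
   q10    q9  q10 
(> = start, * = accepting)

start=q0 accept=q3,q6,q7,q8 q0-0->q1 q0-1->q0 q1-0->q1 q1-1->q2 q2-0->q3 q2-1->q0 q3-0->q4 q3-1->q5 q4-0->q6 q4-1->q7 q5-0->q3 q5-1->q8 q6-0->q6 q6-1->q7 q7-0->q3 q7-1->q8 q8-0->q9 q8-1->q10 q9-0->q4 q9-1->q5 q10-0->q9 q10-1->q10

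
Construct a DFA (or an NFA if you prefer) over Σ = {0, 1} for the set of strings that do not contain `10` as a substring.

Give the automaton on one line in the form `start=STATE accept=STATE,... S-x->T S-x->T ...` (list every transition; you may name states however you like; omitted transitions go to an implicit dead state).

Track partial matches of the forbidden pattern `10`. State s2 is a dead state reached once `10` has occurred; every other state accepts. s0 means no part of `10` is currently matched.
3 states suffice.
        0   1  
>* s0   s0  s1 
 * s1   s2  s1 
   s2   s2  s2 
(> = start, * = accepting)

start=s0 accept=s0,s1 s0-0->s0 s0-1->s1 s1-0->s2 s1-1->s1 s2-0->s2 s2-1->s2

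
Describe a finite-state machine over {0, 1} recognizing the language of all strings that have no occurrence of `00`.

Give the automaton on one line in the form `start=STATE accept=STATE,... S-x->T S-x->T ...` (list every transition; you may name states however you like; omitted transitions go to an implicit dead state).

start=S0 accept=S0,S1 S0-0->S1 S0-1->S0 S1-0->S2 S1-1->S0 S2-0->S2 S2-1->S2

Track partial matches of the forbidden pattern `00`. State S2 is a dead state reached once `00` has occurred; every other state accepts. S0 means no part of `00` is currently matched.
3 states suffice.
        0   1  
>* S0   S1  S0 
 * S1   S2  S0 
   S2   S2  S2 
(> = start, * = accepting)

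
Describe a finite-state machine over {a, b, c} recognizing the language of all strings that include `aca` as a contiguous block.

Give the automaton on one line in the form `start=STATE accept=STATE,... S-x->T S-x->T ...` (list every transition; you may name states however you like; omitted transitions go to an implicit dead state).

States S0..S2 record the length of the longest prefix of `aca` that matches the current input suffix. Reaching S3 means `aca` has been seen, and we stay there forever. Accept from S3.
With 4 states:
        a   b   c  
>  S0   S1  S0  S0 
   S1   S1  S0  S2 
   S2   S3  S0  S0 
 * S3   S3  S3  S3 
(> = start, * = accepting)

start=S0 accept=S3 S0-a->S1 S0-b->S0 S0-c->S0 S1-a->S1 S1-b->S0 S1-c->S2 S2-a->S3 S2-b->S0 S2-c->S0 S3-a->S3 S3-b->S3 S3-c->S3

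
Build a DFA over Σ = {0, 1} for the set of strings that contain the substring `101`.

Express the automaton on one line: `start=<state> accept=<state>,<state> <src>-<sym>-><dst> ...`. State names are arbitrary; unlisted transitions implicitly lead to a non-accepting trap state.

start=S0 accept=S3 S0-0->S0 S0-1->S1 S1-0->S2 S1-1->S1 S2-0->S0 S2-1->S3 S3-0->S3 S3-1->S3

Track how much of `101` has been matched so far: state S0 is no progress, S3 is the absorbing accept state reached once `101` has occurred. Intermediate states record partial matches; on a mismatch, fall back to the longest reusable overlap.
        0   1  
>  S0   S0  S1 
   S1   S2  S1 
   S2   S0  S3 
 * S3   S3  S3 
(> = start, * = accepting)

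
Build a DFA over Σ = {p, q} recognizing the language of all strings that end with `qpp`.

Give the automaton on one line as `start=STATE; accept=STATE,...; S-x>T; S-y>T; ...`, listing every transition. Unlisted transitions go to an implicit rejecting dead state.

start=S0; accept=S3; S0-p>S0; S0-q>S1; S1-p>S2; S1-q>S1; S2-p>S3; S2-q>S1; S3-p>S0; S3-q>S1

Let each state record the length of the longest suffix of the input read so far that is also a prefix of `qpp`. S1 means the last symbol is `q`; S2 means the last 2 symbols are `qp`; S3 means the last 3 symbols are `qpp`. Accept only at S3, where the string currently ends in `qpp`.
A 4-state machine:
        p   q  
>  S0   S0  S1 
   S1   S2  S1 
   S2   S3  S1 
 * S3   S0  S1 
(> = start, * = accepting)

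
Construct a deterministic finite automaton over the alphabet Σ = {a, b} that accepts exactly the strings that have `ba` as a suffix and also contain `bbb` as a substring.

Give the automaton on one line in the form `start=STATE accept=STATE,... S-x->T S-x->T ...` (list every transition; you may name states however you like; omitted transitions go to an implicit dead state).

start=q0 accept=q5 q0-a->q0 q0-b->q1 q1-a->q2 q1-b->q3 q2-a->q0 q2-b->q1 q3-a->q2 q3-b->q4 q4-a->q5 q4-b->q4 q5-a->q6 q5-b->q4 q6-a->q6 q6-b->q4

Build one automaton per condition and run them in lockstep. One (3 states) tracks how much of the suffix `ba` has currently been matched; the other (4 states) tracks whether and how much of `bbb` has been seen. Each combined state is a pair, one component from each; accept when both components accept.
        a   b  
>  q0   q0  q1 
   q1   q2  q3 
   q2   q0  q1 
   q3   q2  q4 
   q4   q5  q4 
 * q5   q6  q4 
   q6   q6  q4 
(> = start, * = accepting)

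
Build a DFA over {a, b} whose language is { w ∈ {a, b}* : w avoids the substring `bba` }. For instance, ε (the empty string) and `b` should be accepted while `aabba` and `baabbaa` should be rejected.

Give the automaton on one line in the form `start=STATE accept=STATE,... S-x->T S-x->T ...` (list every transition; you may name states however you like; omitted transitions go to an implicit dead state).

Track partial matches of the forbidden pattern `bba`. State q3 is a dead state reached once `bba` has occurred; every other state accepts. q0 means no part of `bba` is currently matched.
4 states suffice.
        a   b  
>* q0   q0  q1 
 * q1   q0  q2 
 * q2   q3  q2 
   q3   q3  q3 
(> = start, * = accepting)

start=q0 accept=q0,q1,q2 q0-a->q0 q0-b->q1 q1-a->q0 q1-b->q2 q2-a->q3 q2-b->q2 q3-a->q3 q3-b->q3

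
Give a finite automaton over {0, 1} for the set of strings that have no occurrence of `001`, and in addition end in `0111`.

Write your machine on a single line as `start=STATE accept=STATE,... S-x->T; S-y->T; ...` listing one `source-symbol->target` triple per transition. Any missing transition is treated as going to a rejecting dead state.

start=s0; accept=s5; s0-0->s1; s0-1->s0; s1-0->s2; s1-1->s3; s2-0->s2; s2-1->s2; s3-0->s1; s3-1->s4; s4-0->s1; s4-1->s5; s5-0->s1; s5-1->s0

Handle the two conditions separately and then intersect. One (4 states) tracks partial matches of the forbidden pattern `001`; the other (5 states) tracks how much of the suffix `0111` has currently been matched. Each combined state is a pair, one component from each; accept when both components accept. Minimizing collapses redundant product states.
        0   1  
>  s0   s1  s0 
   s1   s2  s3 
   s2   s2  s2 
   s3   s1  s4 
   s4   s1  s5 
 * s5   s1  s0 
(> = start, * = accepting)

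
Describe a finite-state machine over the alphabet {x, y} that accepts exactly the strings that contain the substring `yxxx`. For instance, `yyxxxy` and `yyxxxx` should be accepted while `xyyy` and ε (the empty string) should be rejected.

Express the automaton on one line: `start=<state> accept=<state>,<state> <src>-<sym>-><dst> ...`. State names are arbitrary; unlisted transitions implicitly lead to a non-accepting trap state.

start=s0 accept=s4 s0-x->s0 s0-y->s1 s1-x->s2 s1-y->s1 s2-x->s3 s2-y->s1 s3-x->s4 s3-y->s1 s4-x->s4 s4-y->s4

Track how much of `yxxx` has been matched so far: state s0 is no progress, s4 is the absorbing accept state reached once `yxxx` has occurred. Intermediate states record partial matches; on a mismatch, fall back to the longest reusable overlap.
        x   y  
>  s0   s0  s1 
   s1   s2  s1 
   s2   s3  s1 
   s3   s4  s1 
 * s4   s4  s4 
(> = start, * = accepting)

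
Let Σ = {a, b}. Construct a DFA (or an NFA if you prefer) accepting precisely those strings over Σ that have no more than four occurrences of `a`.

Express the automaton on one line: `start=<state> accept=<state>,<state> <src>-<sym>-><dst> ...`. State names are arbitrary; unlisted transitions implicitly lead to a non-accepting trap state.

start=q0 accept=q0,q1,q2,q3,q4 q0-a->q1 q0-b->q0 q1-a->q2 q1-b->q1 q2-a->q3 q2-b->q2 q3-a->q4 q3-b->q3 q4-a->q5 q4-b->q4 q5-a->q5 q5-b->q5

Count `a`s, saturating at 5: states q0 through q4 mean 0 through 4 `a`s seen; q5 means more than 4. Each `a` increments (capped at q5); other symbols loop. Accept from {q0, q1, q2, q3, q4}.
With 6 states:
        a   b  
>* q0   q1  q0 
 * q1   q2  q1 
 * q2   q3  q2 
 * q3   q4  q3 
 * q4   q5  q4 
   q5   q5  q5 
(> = start, * = accepting)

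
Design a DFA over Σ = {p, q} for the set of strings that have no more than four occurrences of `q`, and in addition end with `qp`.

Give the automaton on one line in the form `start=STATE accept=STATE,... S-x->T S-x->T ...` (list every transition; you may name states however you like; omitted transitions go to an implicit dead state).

start=A accept=C,F,I,L A-p->A A-q->B B-p->C B-q->D C-p->E C-q->D D-p->F D-q->G E-p->E E-q->D F-p->H F-q->G G-p->I G-q->J H-p->H H-q->G I-p->K I-q->J J-p->L J-q->M K-p->K K-q->J L-p->N L-q->M M-p->O M-q->M N-p->N N-q->M O-p->P O-q->M P-p->P P-q->M

Run two small machines in parallel and take their product. One (6 states) tracks the count of `q`s, saturating at 5; the other (3 states) tracks how much of the suffix `qp` has currently been matched. Each combined state is a pair, one component from each; accept when both components accept.
       p  q 
>  A   A  B 
   B   C  D 
 * C   E  D 
   D   F  G 
   E   E  D 
 * F   H  G 
   G   I  J 
   H   H  G 
 * I   K  J 
   J   L  M 
   K   K  J 
 * L   N  M 
   M   O  M 
   N   N  M 
   O   P  M 
   P   P  M 
(> = start, * = accepting)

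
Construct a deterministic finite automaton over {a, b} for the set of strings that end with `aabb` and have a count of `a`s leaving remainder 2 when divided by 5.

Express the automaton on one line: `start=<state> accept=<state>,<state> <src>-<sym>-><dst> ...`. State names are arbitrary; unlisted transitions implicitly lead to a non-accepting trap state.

Build one automaton per condition and run them in lockstep. The first has 5 states tracking how much of the suffix `aabb` has currently been matched; the second has 5 states tracking the count of `a`s modulo 5. A product state is a pair (one from each), accepting exactly when both do. Minimizing collapses redundant product states.
        a   b  
>  s0   s1  s0 
   s1   s2  s3 
   s2   s4  s5 
   s3   s6  s3 
   s4   s7  s4 
   s5   s4  s8 
   s6   s4  s6 
   s7   s0  s7 
 * s8   s4  s6 
(> = start, * = accepting)

start=s0 accept=s8 s0-a->s1 s0-b->s0 s1-a->s2 s1-b->s3 s2-a->s4 s2-b->s5 s3-a->s6 s3-b->s3 s4-a->s7 s4-b->s4 s5-a->s4 s5-b->s8 s6-a->s4 s6-b->s6 s7-a->s0 s7-b->s7 s8-a->s4 s8-b->s6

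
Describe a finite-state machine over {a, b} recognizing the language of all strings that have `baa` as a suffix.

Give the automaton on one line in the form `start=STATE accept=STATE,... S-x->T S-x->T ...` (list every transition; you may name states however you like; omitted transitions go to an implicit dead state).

start=q0 accept=q3 q0-a->q0 q0-b->q1 q1-a->q2 q1-b->q1 q2-a->q3 q2-b->q1 q3-a->q0 q3-b->q1

Let each state record the length of the longest suffix of the input read so far that is also a prefix of `baa`. q1 means the last symbol is `b`; q2 means the last 2 symbols are `ba`; q3 means the last 3 symbols are `baa`. Accept only at q3, where the string currently ends in `baa`.
        a   b  
>  q0   q0  q1 
   q1   q2  q1 
   q2   q3  q1 
 * q3   q0  q1 
(> = start, * = accepting)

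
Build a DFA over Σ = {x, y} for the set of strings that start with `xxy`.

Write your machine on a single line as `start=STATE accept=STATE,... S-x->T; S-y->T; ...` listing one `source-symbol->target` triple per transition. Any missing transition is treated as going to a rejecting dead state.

start=S0; accept=S3; S0-x->S1; S0-y->S4; S1-x->S2; S1-y->S4; S2-x->S4; S2-y->S3; S3-x->S3; S3-y->S3; S4-x->S4; S4-y->S4

Check the first 3 symbols one by one: S0 through S2 record how many have matched `xxy` so far; any wrong symbol goes to the dead state S4. After all 3 match we enter the accepting sink S3.
A 5-state machine:
        x   y  
>  S0   S1  S4 
   S1   S2  S4 
   S2   S4  S3 
 * S3   S3  S3 
   S4   S4  S4 
(> = start, * = accepting)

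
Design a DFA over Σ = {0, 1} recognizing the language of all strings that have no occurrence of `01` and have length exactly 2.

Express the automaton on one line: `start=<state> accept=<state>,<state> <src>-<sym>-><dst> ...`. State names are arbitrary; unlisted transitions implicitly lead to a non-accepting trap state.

start=q0 accept=q3,q5 q0-0->q1 q0-1->q2 q1-0->q3 q1-1->q4 q2-0->q3 q2-1->q5 q3-0->q6 q3-1->q7 q4-0->q7 q4-1->q7 q5-0->q6 q5-1->q8 q6-0->q6 q6-1->q7 q7-0->q7 q7-1->q7 q8-0->q6 q8-1->q8

Handle the two conditions separately and then intersect. The first has 3 states tracking partial matches of the forbidden pattern `01`; the second has 4 states tracking the input length, saturating at 3. A product state is a pair (one from each), accepting exactly when both do.
With 9 states:
        0   1  
>  q0   q1  q2 
   q1   q3  q4 
   q2   q3  q5 
 * q3   q6  q7 
   q4   q7  q7 
 * q5   q6  q8 
   q6   q6  q7 
   q7   q7  q7 
   q8   q6  q8 
(> = start, * = accepting)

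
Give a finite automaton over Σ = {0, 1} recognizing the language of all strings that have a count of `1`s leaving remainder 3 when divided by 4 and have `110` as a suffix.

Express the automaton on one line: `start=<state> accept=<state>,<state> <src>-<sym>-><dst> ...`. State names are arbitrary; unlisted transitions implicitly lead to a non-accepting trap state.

start=q0 accept=q6 q0-0->q0 q0-1->q1 q1-0->q1 q1-1->q2 q2-0->q3 q2-1->q4 q3-0->q3 q3-1->q5 q4-0->q6 q4-1->q0 q5-0->q5 q5-1->q0 q6-0->q5 q6-1->q0

Handle the two conditions separately and then intersect. One (4 states) tracks the count of `1`s modulo 4; the other (4 states) tracks how much of the suffix `110` has currently been matched. Each combined state is a pair, one component from each; accept when both components accept. Equivalent product states are then merged.
        0   1  
>  q0   q0  q1 
   q1   q1  q2 
   q2   q3  q4 
   q3   q3  q5 
   q4   q6  q0 
   q5   q5  q0 
 * q6   q5  q0 
(> = start, * = accepting)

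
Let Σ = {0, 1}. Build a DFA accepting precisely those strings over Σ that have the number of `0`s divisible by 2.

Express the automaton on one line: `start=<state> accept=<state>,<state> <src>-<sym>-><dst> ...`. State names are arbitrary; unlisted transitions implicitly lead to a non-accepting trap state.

Keep the running count of `0`s modulo 2: each `0` advances along the cycle A → B → A while other symbols loop. Accept at A.
       0  1 
>* A   B  A 
   B   A  B 
(> = start, * = accepting)

start=A accept=A A-0->B A-1->A B-0->A B-1->B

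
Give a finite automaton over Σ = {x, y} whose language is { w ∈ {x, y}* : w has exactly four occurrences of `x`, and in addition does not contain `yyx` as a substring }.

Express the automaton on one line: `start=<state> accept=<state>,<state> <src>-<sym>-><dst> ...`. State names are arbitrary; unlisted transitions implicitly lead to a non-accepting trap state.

Build one automaton per condition and run them in lockstep. The first has 6 states tracking the count of `x`s, saturating at 5; the second has 4 states tracking partial matches of the forbidden pattern `yyx`. A product state is a pair (one from each), accepting exactly when both do.
          x    y  
>  q0     q1   q2 
   q1     q3   q4 
   q2     q1   q5 
   q3     q6   q7 
   q4     q3   q8 
   q5     q9   q5 
   q6    q10  q11 
   q7     q6  q12 
   q8    q13   q8 
   q9    q13   q9 
 * q10   q14  q15 
   q11   q10  q16 
   q12   q17  q12 
   q13   q17  q13 
   q14   q14  q18 
 * q15   q14  q19 
   q16   q20  q16 
   q17   q20  q17 
   q18   q14  q21 
 * q19   q22  q19 
   q20   q22  q20 
   q21   q22  q21 
   q22   q22  q22 
(> = start, * = accepting)

start=q0 accept=q10,q15,q19 q0-x->q1 q0-y->q2 q1-x->q3 q1-y->q4 q2-x->q1 q2-y->q5 q3-x->q6 q3-y->q7 q4-x->q3 q4-y->q8 q5-x->q9 q5-y->q5 q6-x->q10 q6-y->q11 q7-x->q6 q7-y->q12 q8-x->q13 q8-y->q8 q9-x->q13 q9-y->q9 q10-x->q14 q10-y->q15 q11-x->q10 q11-y->q16 q12-x->q17 q12-y->q12 q13-x->q17 q13-y->q13 q14-x->q14 q14-y->q18 q15-x->q14 q15-y->q19 q16-x->q20 q16-y->q16 q17-x->q20 q17-y->q17 q18-x->q14 q18-y->q21 q19-x->q22 q19-y->q19 q20-x->q22 q20-y->q20 q21-x->q22 q21-y->q21 q22-x->q22 q22-y->q22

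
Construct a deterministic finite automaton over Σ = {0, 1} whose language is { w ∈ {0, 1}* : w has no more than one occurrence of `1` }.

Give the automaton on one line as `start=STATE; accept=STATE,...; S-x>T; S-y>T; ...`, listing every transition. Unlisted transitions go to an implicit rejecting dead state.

start=s0; accept=s0,s1; s0-0>s0; s0-1>s1; s1-0>s1; s1-1>s2; s2-0>s2; s2-1>s2

Only the number of `1`s matters, and only up to 2. Make a chain s0 → s1 → s2 advanced by each `1` (with s2 absorbing); every other symbol self-loops. The accepting set is {s0, s1}.
With 3 states:
        0   1  
>* s0   s0  s1 
 * s1   s1  s2 
   s2   s2  s2 
(> = start, * = accepting)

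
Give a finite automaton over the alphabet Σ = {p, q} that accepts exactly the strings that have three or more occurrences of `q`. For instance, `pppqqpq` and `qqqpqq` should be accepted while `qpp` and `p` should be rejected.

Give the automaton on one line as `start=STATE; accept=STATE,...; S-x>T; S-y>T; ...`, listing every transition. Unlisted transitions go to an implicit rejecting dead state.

start=A; accept=D,E; A-p>A; A-q>B; B-p>B; B-q>C; C-p>C; C-q>D; D-p>D; D-q>E; E-p>E; E-q>E

Only the number of `q`s matters, and only up to 4. Make a chain A → B → C → D → E advanced by each `q` (with E absorbing); every other symbol self-loops. The accepting set is {D, E}.
A 5-state machine:
       p  q 
>  A   A  B 
   B   B  C 
   C   C  D 
 * D   D  E 
 * E   E  E 
(> = start, * = accepting)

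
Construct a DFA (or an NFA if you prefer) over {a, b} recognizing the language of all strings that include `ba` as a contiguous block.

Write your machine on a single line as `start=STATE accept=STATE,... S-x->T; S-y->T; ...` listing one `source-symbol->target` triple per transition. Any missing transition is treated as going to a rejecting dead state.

start=S0; accept=S2; S0-a->S0; S0-b->S1; S1-a->S2; S1-b->S1; S2-a->S2; S2-b->S2

Track how much of `ba` has been matched so far: state S0 is no progress, S2 is the absorbing accept state reached once `ba` has occurred. Intermediate states record partial matches; on a mismatch, fall back to the longest reusable overlap.
With 3 states:
        a   b  
>  S0   S0  S1 
   S1   S2  S1 
 * S2   S2  S2 
(> = start, * = accepting)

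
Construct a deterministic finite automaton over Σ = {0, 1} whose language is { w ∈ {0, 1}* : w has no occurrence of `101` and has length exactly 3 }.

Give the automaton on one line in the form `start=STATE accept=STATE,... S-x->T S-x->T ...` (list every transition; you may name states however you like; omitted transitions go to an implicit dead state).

start=S0 accept=S5 S0-0->S1 S0-1->S2 S1-0->S3 S1-1->S3 S2-0->S4 S2-1->S3 S3-0->S5 S3-1->S5 S4-0->S5 S4-1->S6 S5-0->S6 S5-1->S6 S6-0->S6 S6-1->S6

Build one automaton per condition and run them in lockstep. One (4 states) tracks partial matches of the forbidden pattern `101`; the other (5 states) tracks the input length, saturating at 4. Each combined state is a pair, one component from each; accept when both components accept. Minimizing collapses redundant product states.
With 7 states:
        0   1  
>  S0   S1  S2 
   S1   S3  S3 
   S2   S4  S3 
   S3   S5  S5 
   S4   S5  S6 
 * S5   S6  S6 
   S6   S6  S6 
(> = start, * = accepting)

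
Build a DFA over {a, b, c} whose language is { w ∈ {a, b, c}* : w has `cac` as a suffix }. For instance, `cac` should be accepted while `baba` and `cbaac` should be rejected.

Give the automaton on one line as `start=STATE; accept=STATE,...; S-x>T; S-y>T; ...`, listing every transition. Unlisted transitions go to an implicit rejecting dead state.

start=S0; accept=S3; S0-a>S0; S0-b>S0; S0-c>S1; S1-a>S2; S1-b>S0; S1-c>S1; S2-a>S0; S2-b>S0; S2-c>S3; S3-a>S2; S3-b>S0; S3-c>S1

Remember how much of `cac` the current input suffix matches. State S0 means no match yet; S1 means the last symbol is `c`; S2 means the last 2 symbols are `ca`; S3 means the last 3 symbols are `cac`. Only S3 accepts. On a mismatch, fall back to the longest proper suffix that is still a prefix of `cac`.
4 states suffice.
        a   b   c  
>  S0   S0  S0  S1 
   S1   S2  S0  S1 
   S2   S0  S0  S3 
 * S3   S2  S0  S1 
(> = start, * = accepting)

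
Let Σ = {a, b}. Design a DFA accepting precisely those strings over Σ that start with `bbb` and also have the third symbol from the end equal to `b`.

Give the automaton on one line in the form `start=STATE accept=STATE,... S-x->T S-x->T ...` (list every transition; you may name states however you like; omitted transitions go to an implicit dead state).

start=q0 accept=q4,q5,q6,q7 q0-a->q1 q0-b->q2 q1-a->q1 q1-b->q1 q2-a->q1 q2-b->q3 q3-a->q1 q3-b->q4 q4-a->q5 q4-b->q4 q5-a->q6 q5-b->q7 q6-a->q8 q6-b->q9 q7-a->q10 q7-b->q11 q8-a->q8 q8-b->q9 q9-a->q10 q9-b->q11 q10-a->q6 q10-b->q7 q11-a->q5 q11-b->q4

Build one automaton per condition and run them in lockstep. One (5 states) tracks whether the input so far still matches the prefix `bbb`; the other (15 states) tracks the last 3 symbols read. Each combined state is a pair, one component from each; accept when both components accept. After merging equivalent states the machine shrinks.
With 12 states:
          a    b  
>  q0     q1   q2 
   q1     q1   q1 
   q2     q1   q3 
   q3     q1   q4 
 * q4     q5   q4 
 * q5     q6   q7 
 * q6     q8   q9 
 * q7    q10  q11 
   q8     q8   q9 
   q9    q10  q11 
   q10    q6   q7 
   q11    q5   q4 
(> = start, * = accepting)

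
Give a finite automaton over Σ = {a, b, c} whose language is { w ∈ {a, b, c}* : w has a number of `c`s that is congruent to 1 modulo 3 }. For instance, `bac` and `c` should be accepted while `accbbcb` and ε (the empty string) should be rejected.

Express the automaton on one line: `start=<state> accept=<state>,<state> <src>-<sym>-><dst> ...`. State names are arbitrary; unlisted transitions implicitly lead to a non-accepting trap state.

Keep the running count of `c`s modulo 3: each `c` advances along the cycle q0 → q1 → q2 → q0 while other symbols loop. Accept at q1.
With 3 states:
        a   b   c  
>  q0   q0  q0  q1 
 * q1   q1  q1  q2 
   q2   q2  q2  q0 
(> = start, * = accepting)

start=q0 accept=q1 q0-a->q0 q0-b->q0 q0-c->q1 q1-a->q1 q1-b->q1 q1-c->q2 q2-a->q2 q2-b->q2 q2-c->q0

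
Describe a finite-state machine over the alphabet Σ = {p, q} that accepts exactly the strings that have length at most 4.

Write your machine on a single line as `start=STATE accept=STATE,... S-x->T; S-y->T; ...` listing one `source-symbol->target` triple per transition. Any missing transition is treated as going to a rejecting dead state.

Count input length up to 5: every symbol moves from A toward F, which means 'more than 4' and absorbs. Accept from {A, B, C, D, E}.
6 states suffice.
       p  q 
>* A   B  B 
 * B   C  C 
 * C   D  D 
 * D   E  E 
 * E   F  F 
   F   F  F 
(> = start, * = accepting)

start=A; accept=A,B,C,D,E; A-p->B; A-q->B; B-p->C; B-q->C; C-p->D; C-q->D; D-p->E; D-q->E; E-p->F; E-q->F; F-p->F; F-q->F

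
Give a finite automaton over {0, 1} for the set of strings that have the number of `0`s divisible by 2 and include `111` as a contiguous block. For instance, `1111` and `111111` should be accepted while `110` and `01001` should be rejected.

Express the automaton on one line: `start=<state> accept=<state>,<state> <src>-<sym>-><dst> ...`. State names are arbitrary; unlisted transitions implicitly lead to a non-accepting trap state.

Run two small machines in parallel and take their product. One (2 states) tracks the count of `0`s modulo 2; the other (4 states) tracks whether and how much of `111` has been seen. Each combined state is a pair, one component from each; accept when both components accept.
        0   1  
>  s0   s1  s2 
   s1   s0  s3 
   s2   s1  s4 
   s3   s0  s5 
   s4   s1  s6 
   s5   s0  s7 
 * s6   s7  s6 
   s7   s6  s7 
(> = start, * = accepting)

start=s0 accept=s6 s0-0->s1 s0-1->s2 s1-0->s0 s1-1->s3 s2-0->s1 s2-1->s4 s3-0->s0 s3-1->s5 s4-0->s1 s4-1->s6 s5-0->s0 s5-1->s7 s6-0->s7 s6-1->s6 s7-0->s6 s7-1->s7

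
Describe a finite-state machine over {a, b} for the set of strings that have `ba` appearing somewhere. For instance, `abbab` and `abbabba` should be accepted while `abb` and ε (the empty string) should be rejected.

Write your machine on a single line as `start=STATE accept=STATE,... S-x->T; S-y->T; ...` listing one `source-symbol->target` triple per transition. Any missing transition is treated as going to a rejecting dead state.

States S0..S1 record the length of the longest prefix of `ba` that matches the current input suffix. Reaching S2 means `ba` has been seen, and we stay there forever. Accept from S2.
3 states suffice.
        a   b  
>  S0   S0  S1 
   S1   S2  S1 
 * S2   S2  S2 
(> = start, * = accepting)

start=S0; accept=S2; S0-a->S0; S0-b->S1; S1-a->S2; S1-b->S1; S2-a->S2; S2-b->S2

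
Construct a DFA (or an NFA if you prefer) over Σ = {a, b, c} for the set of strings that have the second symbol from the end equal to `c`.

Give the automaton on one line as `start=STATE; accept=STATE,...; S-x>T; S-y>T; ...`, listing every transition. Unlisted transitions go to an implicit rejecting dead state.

Because acceptance depends on a position counted from the end, the machine has to buffer the most recent 2 symbols. Make each state the string of the last up-to-2 symbols read; on input `x` shift the window left and append `x`. Accept when the buffered window has length 2 and begins with `c`.
A 13-state machine:
          a    b    c  
>  q0     q1   q2   q3 
   q1     q4   q5   q6 
   q2     q7   q8   q9 
   q3    q10  q11  q12 
   q4     q4   q5   q6 
   q5     q7   q8   q9 
   q6    q10  q11  q12 
   q7     q4   q5   q6 
   q8     q7   q8   q9 
   q9    q10  q11  q12 
 * q10    q4   q5   q6 
 * q11    q7   q8   q9 
 * q12   q10  q11  q12 
(> = start, * = accepting)

start=q0; accept=q10,q11,q12; q0-a>q1; q0-b>q2; q0-c>q3; q1-a>q4; q1-b>q5; q1-c>q6; q2-a>q7; q2-b>q8; q2-c>q9; q3-a>q10; q3-b>q11; q3-c>q12; q4-a>q4; q4-b>q5; q4-c>q6; q5-a>q7; q5-b>q8; q5-c>q9; q6-a>q10; q6-b>q11; q6-c>q12; q7-a>q4; q7-b>q5; q7-c>q6; q8-a>q7; q8-b>q8; q8-c>q9; q9-a>q10; q9-b>q11; q9-c>q12; q10-a>q4; q10-b>q5; q10-c>q6; q11-a>q7; q11-b>q8; q11-c>q9; q12-a>q10; q12-b>q11; q12-c>q12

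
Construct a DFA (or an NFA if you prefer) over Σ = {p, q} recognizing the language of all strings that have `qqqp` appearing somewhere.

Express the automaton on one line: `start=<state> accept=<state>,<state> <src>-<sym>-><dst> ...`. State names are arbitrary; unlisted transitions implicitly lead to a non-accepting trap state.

States A..D record the length of the longest prefix of `qqqp` that matches the current input suffix. Reaching E means `qqqp` has been seen, and we stay there forever. Accept from E.
5 states suffice.
       p  q 
>  A   A  B 
   B   A  C 
   C   A  D 
   D   E  D 
 * E   E  E 
(> = start, * = accepting)

start=A accept=E A-p->A A-q->B B-p->A B-q->C C-p->A C-q->D D-p->E D-q->D E-p->E E-q->E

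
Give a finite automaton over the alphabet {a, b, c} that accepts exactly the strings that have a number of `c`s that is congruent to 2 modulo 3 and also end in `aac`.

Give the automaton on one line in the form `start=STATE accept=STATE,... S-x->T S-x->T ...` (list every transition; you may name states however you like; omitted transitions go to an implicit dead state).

start=q0 accept=q5 q0-a->q0 q0-b->q0 q0-c->q1 q1-a->q2 q1-b->q1 q1-c->q3 q2-a->q4 q2-b->q1 q2-c->q3 q3-a->q3 q3-b->q3 q3-c->q0 q4-a->q4 q4-b->q1 q4-c->q5 q5-a->q3 q5-b->q3 q5-c->q0

Build one automaton per condition and run them in lockstep. The first has 3 states tracking the count of `c`s modulo 3; the second has 4 states tracking how much of the suffix `aac` has currently been matched. A product state is a pair (one from each), accepting exactly when both do. Equivalent product states are then merged.
6 states suffice.
        a   b   c  
>  q0   q0  q0  q1 
   q1   q2  q1  q3 
   q2   q4  q1  q3 
   q3   q3  q3  q0 
   q4   q4  q1  q5 
 * q5   q3  q3  q0 
(> = start, * = accepting)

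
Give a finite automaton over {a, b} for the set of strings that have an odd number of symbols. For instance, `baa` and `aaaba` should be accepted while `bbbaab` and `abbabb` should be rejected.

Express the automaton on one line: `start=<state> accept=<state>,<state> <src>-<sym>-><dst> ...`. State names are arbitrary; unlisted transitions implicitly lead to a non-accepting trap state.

start=s0 accept=s1 s0-a->s1 s0-b->s1 s1-a->s0 s1-b->s0

Count input length modulo 2: every symbol advances one step around the cycle s0 → s1 → s0. Accept at s1.
A 2-state machine:
        a   b  
>  s0   s1  s1 
 * s1   s0  s0 
(> = start, * = accepting)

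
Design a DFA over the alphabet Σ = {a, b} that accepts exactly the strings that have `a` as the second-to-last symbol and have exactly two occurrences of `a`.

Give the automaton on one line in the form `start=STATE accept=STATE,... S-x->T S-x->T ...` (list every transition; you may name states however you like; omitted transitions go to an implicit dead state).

Handle the two conditions separately and then intersect. One (7 states) tracks the last 2 symbols read; the other (4 states) tracks the count of `a`s, saturating at 3. Each combined state is a pair, one component from each; accept when both components accept.
A 15-state machine:
          a    b  
>  S0     S1   S2 
   S1     S3   S4 
   S2     S5   S6 
 * S3     S7   S8 
   S4     S9  S10 
   S5     S3   S4 
   S6     S5   S6 
   S7     S7  S11 
 * S8    S12  S13 
   S9     S7   S8 
   S10    S9  S10 
   S11   S12  S14 
   S12    S7  S11 
   S13   S12  S13 
   S14   S12  S14 
(> = start, * = accepting)

start=S0 accept=S3,S8 S0-a->S1 S0-b->S2 S1-a->S3 S1-b->S4 S2-a->S5 S2-b->S6 S3-a->S7 S3-b->S8 S4-a->S9 S4-b->S10 S5-a->S3 S5-b->S4 S6-a->S5 S6-b->S6 S7-a->S7 S7-b->S11 S8-a->S12 S8-b->S13 S9-a->S7 S9-b->S8 S10-a->S9 S10-b->S10 S11-a->S12 S11-b->S14 S12-a->S7 S12-b->S11 S13-a->S12 S13-b->S13 S14-a->S12 S14-b->S14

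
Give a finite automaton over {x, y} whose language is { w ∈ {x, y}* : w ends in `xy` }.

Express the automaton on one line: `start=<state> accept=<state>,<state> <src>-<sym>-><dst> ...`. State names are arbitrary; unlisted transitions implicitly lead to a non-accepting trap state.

Remember how much of `xy` the current input suffix matches. State A means no match yet; B means the last symbol is `x`; C means the last 2 symbols are `xy`. Only C accepts. On a mismatch, fall back to the longest proper suffix that is still a prefix of `xy`.
With 3 states:
       x  y 
>  A   B  A 
   B   B  C 
 * C   B  A 
(> = start, * = accepting)

start=A accept=C A-x->B A-y->A B-x->B B-y->C C-x->B C-y->A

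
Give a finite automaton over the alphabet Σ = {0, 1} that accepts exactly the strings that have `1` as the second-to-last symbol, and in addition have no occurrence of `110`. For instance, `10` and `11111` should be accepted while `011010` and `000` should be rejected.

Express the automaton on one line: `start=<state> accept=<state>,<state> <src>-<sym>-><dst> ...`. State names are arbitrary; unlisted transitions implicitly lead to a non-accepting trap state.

start=q0 accept=q2,q3 q0-0->q0 q0-1->q1 q1-0->q2 q1-1->q3 q2-0->q0 q2-1->q1 q3-0->q4 q3-1->q3 q4-0->q4 q4-1->q4

Run two small machines in parallel and take their product. One (7 states) tracks the last 2 symbols read; the other (4 states) tracks partial matches of the forbidden pattern `110`. Each combined state is a pair, one component from each; accept when both components accept. Minimizing collapses redundant product states.
With 5 states:
        0   1  
>  q0   q0  q1 
   q1   q2  q3 
 * q2   q0  q1 
 * q3   q4  q3 
   q4   q4  q4 
(> = start, * = accepting)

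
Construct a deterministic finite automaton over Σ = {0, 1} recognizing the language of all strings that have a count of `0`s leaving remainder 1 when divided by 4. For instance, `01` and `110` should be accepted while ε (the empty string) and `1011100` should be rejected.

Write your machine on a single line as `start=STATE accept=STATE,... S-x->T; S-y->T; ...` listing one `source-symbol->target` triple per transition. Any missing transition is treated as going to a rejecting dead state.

start=q0; accept=q1; q0-0->q1; q0-1->q0; q1-0->q2; q1-1->q1; q2-0->q3; q2-1->q2; q3-0->q0; q3-1->q3

The only thing that matters is how many `0`s have appeared, reduced mod 4. Use one state per residue: q0 for 0, …, q3 for 3. Reading `0` moves to the next residue; anything else stays put. q1 is accepting.
4 states suffice.
        0   1  
>  q0   q1  q0 
 * q1   q2  q1 
   q2   q3  q2 
   q3   q0  q3 
(> = start, * = accepting)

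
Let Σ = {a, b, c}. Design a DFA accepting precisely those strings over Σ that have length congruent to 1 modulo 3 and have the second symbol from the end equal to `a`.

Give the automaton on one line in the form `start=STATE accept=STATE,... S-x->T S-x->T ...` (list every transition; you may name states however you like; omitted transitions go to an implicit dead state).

Build one automaton per condition and run them in lockstep. One (3 states) tracks the input length modulo 3; the other (13 states) tracks the last 2 symbols read. Each combined state is a pair, one component from each; accept when both components accept. Minimizing collapses redundant product states.
A 5-state machine:
        a   b   c  
>  S0   S1  S1  S1 
   S1   S2  S2  S2 
   S2   S3  S0  S0 
   S3   S4  S4  S4 
 * S4   S2  S2  S2 
(> = start, * = accepting)

start=S0 accept=S4 S0-a->S1 S0-b->S1 S0-c->S1 S1-a->S2 S1-b->S2 S1-c->S2 S2-a->S3 S2-b->S0 S2-c->S0 S3-a->S4 S3-b->S4 S3-c->S4 S4-a->S2 S4-b->S2 S4-c->S2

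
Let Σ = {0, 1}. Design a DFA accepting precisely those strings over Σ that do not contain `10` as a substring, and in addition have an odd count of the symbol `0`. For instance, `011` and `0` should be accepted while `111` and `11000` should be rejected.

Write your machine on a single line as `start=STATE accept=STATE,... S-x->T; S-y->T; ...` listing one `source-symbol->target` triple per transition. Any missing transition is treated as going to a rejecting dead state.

start=s0; accept=s1,s3; s0-0->s1; s0-1->s2; s1-0->s0; s1-1->s3; s2-0->s2; s2-1->s2; s3-0->s2; s3-1->s3

Handle the two conditions separately and then intersect. The first has 3 states tracking partial matches of the forbidden pattern `10`; the second has 2 states tracking the count of `0`s modulo 2. A product state is a pair (one from each), accepting exactly when both do. Equivalent product states are then merged.
With 4 states:
        0   1  
>  s0   s1  s2 
 * s1   s0  s3 
   s2   s2  s2 
 * s3   s2  s3 
(> = start, * = accepting)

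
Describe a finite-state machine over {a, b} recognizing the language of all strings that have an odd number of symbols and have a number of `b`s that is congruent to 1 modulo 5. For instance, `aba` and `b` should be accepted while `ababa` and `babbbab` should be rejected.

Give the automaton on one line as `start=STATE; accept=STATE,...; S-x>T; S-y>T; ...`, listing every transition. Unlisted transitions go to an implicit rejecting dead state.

start=q0; accept=q2; q0-a>q1; q0-b>q2; q1-a>q0; q1-b>q3; q2-a>q3; q2-b>q4; q3-a>q2; q3-b>q5; q4-a>q5; q4-b>q6; q5-a>q4; q5-b>q7; q6-a>q7; q6-b>q8; q7-a>q6; q7-b>q9; q8-a>q9; q8-b>q1; q9-a>q8; q9-b>q0

Handle the two conditions separately and then intersect. The first has 2 states tracking the input length modulo 2; the second has 5 states tracking the count of `b`s modulo 5. A product state is a pair (one from each), accepting exactly when both do.
        a   b  
>  q0   q1  q2 
   q1   q0  q3 
 * q2   q3  q4 
   q3   q2  q5 
   q4   q5  q6 
   q5   q4  q7 
   q6   q7  q8 
   q7   q6  q9 
   q8   q9  q1 
   q9   q8  q0 
(> = start, * = accepting)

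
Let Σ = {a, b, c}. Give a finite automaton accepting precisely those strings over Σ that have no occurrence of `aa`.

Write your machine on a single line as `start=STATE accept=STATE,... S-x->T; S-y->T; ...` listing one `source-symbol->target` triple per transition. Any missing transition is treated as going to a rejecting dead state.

start=q0; accept=q0,q1; q0-a->q1; q0-b->q0; q0-c->q0; q1-a->q2; q1-b->q0; q1-c->q0; q2-a->q2; q2-b->q2; q2-c->q2

Track partial matches of the forbidden pattern `aa`. State q2 is a dead state reached once `aa` has occurred; every other state accepts. q0 means no part of `aa` is currently matched.
With 3 states:
        a   b   c  
>* q0   q1  q0  q0 
 * q1   q2  q0  q0 
   q2   q2  q2  q2 
(> = start, * = accepting)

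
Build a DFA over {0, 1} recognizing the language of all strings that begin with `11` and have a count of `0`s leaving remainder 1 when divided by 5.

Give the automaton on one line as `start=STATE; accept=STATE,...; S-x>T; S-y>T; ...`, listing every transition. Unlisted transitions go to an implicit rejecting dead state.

Handle the two conditions separately and then intersect. The first has 4 states tracking whether the input so far still matches the prefix `11`; the second has 5 states tracking the count of `0`s modulo 5. A product state is a pair (one from each), accepting exactly when both do.
A 12-state machine:
          0    1  
>  S0     S1   S2 
   S1     S3   S1 
   S2     S1   S4 
   S3     S5   S3 
   S4     S6   S4 
   S5     S7   S5 
 * S6     S8   S6 
   S7     S9   S7 
   S8    S10   S8 
   S9     S1   S9 
   S10   S11  S10 
   S11    S4  S11 
(> = start, * = accepting)

start=S0; accept=S6; S0-0>S1; S0-1>S2; S1-0>S3; S1-1>S1; S2-0>S1; S2-1>S4; S3-0>S5; S3-1>S3; S4-0>S6; S4-1>S4; S5-0>S7; S5-1>S5; S6-0>S8; S6-1>S6; S7-0>S9; S7-1>S7; S8-0>S10; S8-1>S8; S9-0>S1; S9-1>S9; S10-0>S11; S10-1>S10; S11-0>S4; S11-1>S11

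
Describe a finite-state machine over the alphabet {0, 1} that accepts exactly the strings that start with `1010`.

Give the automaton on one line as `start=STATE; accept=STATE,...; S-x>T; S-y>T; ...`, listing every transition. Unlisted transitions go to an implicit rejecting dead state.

Check the first 4 symbols one by one: q0 through q3 record how many have matched `1010` so far; any wrong symbol goes to the dead state q5. After all 4 match we enter the accepting sink q4.
6 states suffice.
        0   1  
>  q0   q5  q1 
   q1   q2  q5 
   q2   q5  q3 
   q3   q4  q5 
 * q4   q4  q4 
   q5   q5  q5 
(> = start, * = accepting)

start=q0; accept=q4; q0-0>q5; q0-1>q1; q1-0>q2; q1-1>q5; q2-0>q5; q2-1>q3; q3-0>q4; q3-1>q5; q4-0>q4; q4-1>q4; q5-0>q5; q5-1>q5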